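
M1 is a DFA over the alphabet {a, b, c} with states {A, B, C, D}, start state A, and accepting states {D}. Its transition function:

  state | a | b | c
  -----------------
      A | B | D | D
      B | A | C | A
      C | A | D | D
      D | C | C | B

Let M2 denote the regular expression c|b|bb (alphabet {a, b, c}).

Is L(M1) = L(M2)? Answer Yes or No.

No

The string aab is accepted by M1 but rejected by M2.
So L(M1) ≠ L(M2).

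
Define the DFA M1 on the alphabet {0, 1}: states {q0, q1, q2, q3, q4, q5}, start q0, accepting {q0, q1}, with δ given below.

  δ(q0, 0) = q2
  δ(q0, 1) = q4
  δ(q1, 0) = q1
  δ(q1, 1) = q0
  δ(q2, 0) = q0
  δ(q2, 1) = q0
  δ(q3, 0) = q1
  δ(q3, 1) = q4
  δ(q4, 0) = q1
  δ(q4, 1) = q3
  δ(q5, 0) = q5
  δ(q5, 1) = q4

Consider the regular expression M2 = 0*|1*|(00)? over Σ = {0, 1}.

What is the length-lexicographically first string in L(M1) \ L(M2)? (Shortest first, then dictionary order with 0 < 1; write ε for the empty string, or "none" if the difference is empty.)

01

The string 01 is accepted by M1 but not by M2.
No shorter string lies in the difference, and 01 is the lexicographically first length-2 string in L(M1) \ L(M2).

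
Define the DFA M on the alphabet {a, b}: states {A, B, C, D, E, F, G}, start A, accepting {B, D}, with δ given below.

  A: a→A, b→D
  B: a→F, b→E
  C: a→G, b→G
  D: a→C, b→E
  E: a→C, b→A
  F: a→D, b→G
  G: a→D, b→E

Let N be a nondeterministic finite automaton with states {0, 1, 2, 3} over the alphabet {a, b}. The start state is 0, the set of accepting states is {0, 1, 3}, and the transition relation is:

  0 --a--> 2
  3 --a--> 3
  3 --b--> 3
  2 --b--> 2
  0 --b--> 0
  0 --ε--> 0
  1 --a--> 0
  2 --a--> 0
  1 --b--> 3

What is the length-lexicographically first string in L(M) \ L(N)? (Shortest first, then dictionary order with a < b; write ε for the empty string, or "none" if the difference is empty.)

The string ab is accepted by M but not by N.
No shorter string lies in the difference, and ab is the lexicographically first length-2 string in L(M) \ L(N).

ab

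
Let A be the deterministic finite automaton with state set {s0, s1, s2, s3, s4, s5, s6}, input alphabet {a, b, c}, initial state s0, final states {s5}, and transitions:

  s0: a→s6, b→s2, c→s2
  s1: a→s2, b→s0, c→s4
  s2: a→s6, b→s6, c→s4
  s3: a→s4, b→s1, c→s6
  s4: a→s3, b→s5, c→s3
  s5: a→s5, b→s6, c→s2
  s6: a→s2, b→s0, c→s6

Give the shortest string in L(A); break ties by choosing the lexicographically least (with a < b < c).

bcb

A breadth-first search from s0 reaches an accepting state first via the path s0 → s2 → s4 → s5 on input bcb.
No string of length < 3 is accepted (BFS exhausts all shorter strings without reaching an accepting state), and bcb is the lexicographically least accepting string of length 3.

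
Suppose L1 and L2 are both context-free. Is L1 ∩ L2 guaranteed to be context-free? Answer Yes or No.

No

{aⁿbⁿcᵐ : m,n≥0} and {aᵐbⁿcⁿ : m,n≥0} are both context-free, but their intersection {aⁿbⁿcⁿ : n≥0} is not (pumping lemma).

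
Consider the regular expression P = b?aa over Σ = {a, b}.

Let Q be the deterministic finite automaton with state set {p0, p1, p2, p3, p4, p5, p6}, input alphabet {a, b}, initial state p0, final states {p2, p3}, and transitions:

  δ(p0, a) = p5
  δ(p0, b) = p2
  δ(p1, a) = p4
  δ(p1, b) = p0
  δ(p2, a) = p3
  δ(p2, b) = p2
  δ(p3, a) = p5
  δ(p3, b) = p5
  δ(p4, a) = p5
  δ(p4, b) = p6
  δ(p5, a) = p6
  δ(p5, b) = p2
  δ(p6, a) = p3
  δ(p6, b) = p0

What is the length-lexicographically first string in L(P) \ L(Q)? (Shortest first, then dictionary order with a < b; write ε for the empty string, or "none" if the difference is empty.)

The string aa is accepted by P but not by Q.
No shorter string lies in the difference, and aa is the lexicographically first length-2 string in L(P) \ L(Q).

aa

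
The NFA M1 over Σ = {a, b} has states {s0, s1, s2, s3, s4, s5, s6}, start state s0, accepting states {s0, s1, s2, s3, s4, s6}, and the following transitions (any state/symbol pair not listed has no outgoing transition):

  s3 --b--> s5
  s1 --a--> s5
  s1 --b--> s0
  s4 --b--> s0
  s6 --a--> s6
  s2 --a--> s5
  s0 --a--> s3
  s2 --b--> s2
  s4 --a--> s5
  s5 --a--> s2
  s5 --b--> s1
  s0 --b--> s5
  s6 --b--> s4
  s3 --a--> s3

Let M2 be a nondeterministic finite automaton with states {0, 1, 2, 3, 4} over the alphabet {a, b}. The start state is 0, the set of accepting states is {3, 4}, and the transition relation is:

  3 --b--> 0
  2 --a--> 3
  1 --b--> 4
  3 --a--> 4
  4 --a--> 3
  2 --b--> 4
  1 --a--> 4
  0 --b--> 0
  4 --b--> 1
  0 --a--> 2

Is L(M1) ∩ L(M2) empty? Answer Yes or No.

No

The string aa is accepted by both M1 and M2.
Hence L(M1) ∩ L(M2) ≠ ∅.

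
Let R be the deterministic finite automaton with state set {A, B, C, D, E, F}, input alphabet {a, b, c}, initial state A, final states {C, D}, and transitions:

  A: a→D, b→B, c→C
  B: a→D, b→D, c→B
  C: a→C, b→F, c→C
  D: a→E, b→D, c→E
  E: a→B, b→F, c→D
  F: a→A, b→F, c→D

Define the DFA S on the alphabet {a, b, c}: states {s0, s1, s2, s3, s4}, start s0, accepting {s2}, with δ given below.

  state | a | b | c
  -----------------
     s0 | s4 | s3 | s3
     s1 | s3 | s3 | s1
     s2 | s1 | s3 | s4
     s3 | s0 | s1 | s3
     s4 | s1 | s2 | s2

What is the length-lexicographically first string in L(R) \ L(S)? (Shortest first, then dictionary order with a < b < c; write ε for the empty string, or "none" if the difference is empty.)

The string a is accepted by R but not by S.
No shorter string lies in the difference, and a is the lexicographically first length-1 string in L(R) \ L(S).

a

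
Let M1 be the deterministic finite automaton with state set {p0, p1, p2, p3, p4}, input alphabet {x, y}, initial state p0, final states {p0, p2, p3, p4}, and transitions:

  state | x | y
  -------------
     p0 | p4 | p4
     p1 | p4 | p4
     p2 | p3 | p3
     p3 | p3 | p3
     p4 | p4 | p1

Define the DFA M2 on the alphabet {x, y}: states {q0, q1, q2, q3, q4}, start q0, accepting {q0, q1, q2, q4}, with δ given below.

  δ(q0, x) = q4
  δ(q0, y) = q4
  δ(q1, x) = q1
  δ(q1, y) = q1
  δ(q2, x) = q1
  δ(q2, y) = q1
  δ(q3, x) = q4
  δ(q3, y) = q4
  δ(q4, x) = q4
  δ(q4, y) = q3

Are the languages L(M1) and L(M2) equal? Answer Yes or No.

Yes

Exploring the product automaton M1 × M2 from the start pair (p0, q0), following both machines on each input symbol, reaches 3 state pairs: (p0, q0), (p4, q4), (p1, q3).
M1 accepts in {p0, p2, p3, p4} and M2 accepts in {q0, q1, q2, q4}. In every reachable pair the two components are either both accepting — (p0, q0), (p4, q4) — or both non-accepting, so no string is accepted by exactly one of the machines: L(M1) \ L(M2) and L(M2) \ L(M1) are both empty.
Hence every string is accepted by M1 iff it is accepted by M2, and the two languages coincide.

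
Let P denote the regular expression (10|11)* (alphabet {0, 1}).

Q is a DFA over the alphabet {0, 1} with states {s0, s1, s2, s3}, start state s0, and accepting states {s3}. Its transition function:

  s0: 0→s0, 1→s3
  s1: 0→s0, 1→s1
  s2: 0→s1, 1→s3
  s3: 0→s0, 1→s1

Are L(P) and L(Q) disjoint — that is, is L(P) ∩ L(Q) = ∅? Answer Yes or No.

Converting the expression P to a DFA (subset construction, then merging equivalent states) gives the minimal DFA with states {p0, p1, p2}, start state p0, accepting states {p0} and transitions p0: 0→p1, 1→p2; p1: 0→p1, 1→p1; p2: 0→p0, 1→p0.
Exploring the product automaton P × Q from the start pair (p0, s0), following both machines on each input symbol, reaches 7 state pairs: (p0, s0), (p1, s0), (p2, s3), (p1, s3), (p0, s1), (p1, s1), (p2, s1).
P accepts in {p0} and Q accepts in {s3}; no reachable pair has both components accepting, so no string drives both machines to acceptance simultaneously and L(P) ∩ L(Q) = ∅.
So no string is accepted by both, and the intersection is empty.

Yes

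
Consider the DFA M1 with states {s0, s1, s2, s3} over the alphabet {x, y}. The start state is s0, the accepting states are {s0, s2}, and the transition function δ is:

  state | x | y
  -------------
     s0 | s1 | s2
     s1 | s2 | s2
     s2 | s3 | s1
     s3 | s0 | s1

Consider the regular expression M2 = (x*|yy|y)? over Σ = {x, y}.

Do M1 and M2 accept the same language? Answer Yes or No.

The string xy is accepted by M1 but rejected by M2.
So L(M1) ≠ L(M2).

No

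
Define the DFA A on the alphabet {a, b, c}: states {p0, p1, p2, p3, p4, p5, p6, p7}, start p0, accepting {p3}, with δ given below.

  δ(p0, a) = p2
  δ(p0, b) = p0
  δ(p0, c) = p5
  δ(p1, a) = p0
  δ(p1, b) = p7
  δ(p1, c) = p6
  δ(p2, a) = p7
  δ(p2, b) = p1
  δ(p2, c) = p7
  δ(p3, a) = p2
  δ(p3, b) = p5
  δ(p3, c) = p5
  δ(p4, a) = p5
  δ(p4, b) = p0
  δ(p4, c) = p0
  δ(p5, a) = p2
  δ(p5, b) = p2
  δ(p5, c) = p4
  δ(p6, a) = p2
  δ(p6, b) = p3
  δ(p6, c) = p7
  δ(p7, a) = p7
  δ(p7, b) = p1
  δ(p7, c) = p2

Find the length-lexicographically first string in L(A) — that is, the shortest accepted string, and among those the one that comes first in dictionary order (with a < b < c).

abcb

A breadth-first search from p0 reaches an accepting state first via the path p0 → p2 → p1 → p6 → p3 on input abcb.
No string of length < 4 is accepted (BFS exhausts all shorter strings without reaching an accepting state), and abcb is the lexicographically least accepting string of length 4.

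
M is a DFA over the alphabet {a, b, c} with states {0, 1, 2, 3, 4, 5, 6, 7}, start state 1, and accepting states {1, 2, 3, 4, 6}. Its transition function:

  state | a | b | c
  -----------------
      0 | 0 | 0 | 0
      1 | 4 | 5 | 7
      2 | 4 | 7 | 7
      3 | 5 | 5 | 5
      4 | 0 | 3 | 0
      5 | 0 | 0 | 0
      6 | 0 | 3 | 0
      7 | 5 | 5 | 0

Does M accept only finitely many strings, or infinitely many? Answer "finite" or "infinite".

The useful states (reachable from 1 and able to reach an accepting state) are {1, 3, 4}.
Restricted to these states the transition graph has no cycle, so every accepting path has bounded length and L is finite.

finite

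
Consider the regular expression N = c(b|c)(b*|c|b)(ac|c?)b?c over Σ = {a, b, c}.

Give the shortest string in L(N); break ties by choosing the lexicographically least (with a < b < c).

cbc

By inspection of the expression, no string of length less than 3 matches, and cbc is the lexicographically first match of length 3.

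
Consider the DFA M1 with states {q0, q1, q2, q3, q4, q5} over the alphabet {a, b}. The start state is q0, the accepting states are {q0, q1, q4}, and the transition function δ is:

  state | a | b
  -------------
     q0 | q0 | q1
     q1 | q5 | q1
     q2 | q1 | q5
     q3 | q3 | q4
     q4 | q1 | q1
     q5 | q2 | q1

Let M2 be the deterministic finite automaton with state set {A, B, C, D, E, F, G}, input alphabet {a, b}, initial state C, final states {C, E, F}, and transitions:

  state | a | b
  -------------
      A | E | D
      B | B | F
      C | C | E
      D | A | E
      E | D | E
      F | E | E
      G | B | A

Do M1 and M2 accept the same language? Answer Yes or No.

Yes

Exploring the product automaton M1 × M2 from the start pair (q0, C), following both machines on each input symbol, reaches 4 state pairs: (q0, C), (q1, E), (q5, D), (q2, A).
M1 accepts in {q0, q1, q4} and M2 accepts in {C, E, F}. In every reachable pair the two components are either both accepting — (q0, C), (q1, E) — or both non-accepting, so no string is accepted by exactly one of the machines: L(M1) \ L(M2) and L(M2) \ L(M1) are both empty.
Hence every string is accepted by M1 iff it is accepted by M2, and the two languages coincide.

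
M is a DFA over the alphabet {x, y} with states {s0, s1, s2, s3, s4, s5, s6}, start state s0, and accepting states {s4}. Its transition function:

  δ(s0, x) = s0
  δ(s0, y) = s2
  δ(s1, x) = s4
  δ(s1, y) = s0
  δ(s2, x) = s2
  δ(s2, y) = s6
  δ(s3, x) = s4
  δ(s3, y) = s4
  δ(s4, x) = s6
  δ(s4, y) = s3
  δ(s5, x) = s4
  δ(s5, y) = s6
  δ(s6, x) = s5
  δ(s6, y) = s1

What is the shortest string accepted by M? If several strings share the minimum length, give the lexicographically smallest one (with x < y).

yyxx

A breadth-first search from s0 reaches an accepting state first via the path s0 → s2 → s6 → s5 → s4 on input yyxx.
No string of length < 4 is accepted (BFS exhausts all shorter strings without reaching an accepting state), and yyxx is the lexicographically least accepting string of length 4.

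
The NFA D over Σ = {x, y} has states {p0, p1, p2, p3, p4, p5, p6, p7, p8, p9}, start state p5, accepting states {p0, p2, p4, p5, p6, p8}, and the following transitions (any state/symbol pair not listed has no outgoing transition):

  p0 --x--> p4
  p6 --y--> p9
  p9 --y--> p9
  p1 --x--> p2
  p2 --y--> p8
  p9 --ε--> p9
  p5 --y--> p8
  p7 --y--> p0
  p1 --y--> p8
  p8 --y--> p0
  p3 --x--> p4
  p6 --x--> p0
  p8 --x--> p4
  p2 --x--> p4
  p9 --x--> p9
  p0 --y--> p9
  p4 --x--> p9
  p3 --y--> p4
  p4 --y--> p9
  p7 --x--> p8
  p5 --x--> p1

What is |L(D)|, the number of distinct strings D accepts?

15

The useful subgraph on states {p0, p1, p2, p4, p5, p8} is acyclic, so L(D) is finite; the longest accepting path visits 6 useful states, giving maximum string length 5.
Counting accepting paths from p5 by length: 1 of length 0, 1 of length 1, 4 of length 2, 5 of length 3, 3 of length 4, 1 of length 5. Total 15.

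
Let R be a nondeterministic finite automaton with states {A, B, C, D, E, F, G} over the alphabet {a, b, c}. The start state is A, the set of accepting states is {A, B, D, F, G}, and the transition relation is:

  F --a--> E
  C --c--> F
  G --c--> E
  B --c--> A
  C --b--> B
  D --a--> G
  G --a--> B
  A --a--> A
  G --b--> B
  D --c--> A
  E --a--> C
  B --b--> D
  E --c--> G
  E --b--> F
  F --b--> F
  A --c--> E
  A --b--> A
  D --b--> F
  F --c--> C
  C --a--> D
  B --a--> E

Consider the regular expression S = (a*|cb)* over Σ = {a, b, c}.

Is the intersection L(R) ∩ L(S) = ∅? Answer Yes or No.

The empty string ε is accepted by both R and S.
Hence L(R) ∩ L(S) ≠ ∅.

No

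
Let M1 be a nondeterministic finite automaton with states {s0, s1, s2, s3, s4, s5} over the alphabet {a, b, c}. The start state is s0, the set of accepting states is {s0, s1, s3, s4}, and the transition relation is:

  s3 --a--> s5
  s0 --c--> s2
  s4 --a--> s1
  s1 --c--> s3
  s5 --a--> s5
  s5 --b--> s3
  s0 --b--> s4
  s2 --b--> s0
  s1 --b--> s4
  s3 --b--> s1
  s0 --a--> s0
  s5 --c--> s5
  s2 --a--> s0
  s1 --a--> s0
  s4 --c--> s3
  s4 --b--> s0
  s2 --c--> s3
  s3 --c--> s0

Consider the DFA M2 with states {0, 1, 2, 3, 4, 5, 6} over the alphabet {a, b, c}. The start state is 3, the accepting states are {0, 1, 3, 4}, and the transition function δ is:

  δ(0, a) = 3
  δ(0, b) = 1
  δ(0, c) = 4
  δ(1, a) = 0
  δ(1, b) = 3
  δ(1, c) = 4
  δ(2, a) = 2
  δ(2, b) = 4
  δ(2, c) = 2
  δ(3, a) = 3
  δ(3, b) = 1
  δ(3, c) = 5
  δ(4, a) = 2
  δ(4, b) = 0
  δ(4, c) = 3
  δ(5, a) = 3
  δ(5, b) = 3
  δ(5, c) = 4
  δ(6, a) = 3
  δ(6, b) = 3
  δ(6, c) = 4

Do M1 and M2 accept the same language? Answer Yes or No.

Yes

Exploring the product automaton M1 × M2 from the start pair (s0, 3), following both machines on each input symbol, reaches 6 state pairs: (s0, 3), (s4, 1), (s2, 5), (s1, 0), (s3, 4), (s5, 2).
M1 accepts in {s0, s1, s3, s4} and M2 accepts in {0, 1, 3, 4}. In every reachable pair the two components are either both accepting — (s0, 3), (s4, 1), (s1, 0), (s3, 4) — or both non-accepting, so no string is accepted by exactly one of the machines: L(M1) \ L(M2) and L(M2) \ L(M1) are both empty.
Hence every string is accepted by M1 iff it is accepted by M2, and the two languages coincide.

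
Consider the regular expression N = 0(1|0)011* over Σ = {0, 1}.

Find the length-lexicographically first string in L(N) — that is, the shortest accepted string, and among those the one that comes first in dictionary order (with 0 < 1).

By inspection of the expression, no string of length less than 4 matches, and 0001 is the lexicographically first match of length 4.

0001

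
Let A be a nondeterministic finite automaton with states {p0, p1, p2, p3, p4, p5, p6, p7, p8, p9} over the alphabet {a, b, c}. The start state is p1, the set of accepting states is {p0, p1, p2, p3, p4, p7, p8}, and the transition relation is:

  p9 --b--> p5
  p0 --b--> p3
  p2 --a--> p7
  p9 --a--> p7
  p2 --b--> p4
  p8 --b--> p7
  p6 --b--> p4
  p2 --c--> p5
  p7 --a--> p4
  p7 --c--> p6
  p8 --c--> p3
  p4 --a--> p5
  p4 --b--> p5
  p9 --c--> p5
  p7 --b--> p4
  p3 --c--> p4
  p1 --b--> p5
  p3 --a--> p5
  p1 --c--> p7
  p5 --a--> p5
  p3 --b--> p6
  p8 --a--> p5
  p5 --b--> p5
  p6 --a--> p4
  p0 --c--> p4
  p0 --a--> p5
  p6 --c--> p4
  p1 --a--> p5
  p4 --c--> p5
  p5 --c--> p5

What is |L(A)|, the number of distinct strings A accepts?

7

The useful subgraph on states {p1, p4, p6, p7} is acyclic, so L(A) is finite; the longest accepting path visits 4 useful states, giving maximum string length 3.
Counting accepting paths from p1 by length: 1 of length 0, 1 of length 1, 2 of length 2, 3 of length 3. Total 7.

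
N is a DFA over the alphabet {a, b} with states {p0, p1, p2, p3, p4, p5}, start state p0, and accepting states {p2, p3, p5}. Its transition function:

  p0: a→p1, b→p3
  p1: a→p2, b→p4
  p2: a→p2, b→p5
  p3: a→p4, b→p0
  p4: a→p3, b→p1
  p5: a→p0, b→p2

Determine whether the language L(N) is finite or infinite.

State p2 is reachable from the start and can reach an accepting state, and it lies on the cycle p2 → p2.
Traversing that cycle any number of times yields accepted strings of unbounded length, so the language is infinite.

infinite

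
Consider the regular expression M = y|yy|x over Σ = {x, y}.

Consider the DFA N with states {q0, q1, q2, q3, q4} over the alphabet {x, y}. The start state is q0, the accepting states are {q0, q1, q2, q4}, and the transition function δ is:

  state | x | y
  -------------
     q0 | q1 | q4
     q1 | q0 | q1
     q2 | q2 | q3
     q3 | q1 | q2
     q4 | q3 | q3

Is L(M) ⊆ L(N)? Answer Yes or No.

The string yy is in L(M) but not in L(N).
So L(M) ⊄ L(N).

No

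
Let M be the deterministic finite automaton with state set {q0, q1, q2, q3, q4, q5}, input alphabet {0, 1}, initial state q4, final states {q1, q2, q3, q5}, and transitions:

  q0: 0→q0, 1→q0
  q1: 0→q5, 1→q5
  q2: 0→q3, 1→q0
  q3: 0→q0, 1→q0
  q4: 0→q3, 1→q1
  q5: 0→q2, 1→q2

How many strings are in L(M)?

12

The useful subgraph on states {q1, q2, q3, q4, q5} is acyclic, so L(M) is finite; the longest accepting path visits 5 useful states, giving maximum string length 4.
Counting accepting paths from q4 by length: 2 of length 1, 2 of length 2, 4 of length 3, 4 of length 4. Total 12.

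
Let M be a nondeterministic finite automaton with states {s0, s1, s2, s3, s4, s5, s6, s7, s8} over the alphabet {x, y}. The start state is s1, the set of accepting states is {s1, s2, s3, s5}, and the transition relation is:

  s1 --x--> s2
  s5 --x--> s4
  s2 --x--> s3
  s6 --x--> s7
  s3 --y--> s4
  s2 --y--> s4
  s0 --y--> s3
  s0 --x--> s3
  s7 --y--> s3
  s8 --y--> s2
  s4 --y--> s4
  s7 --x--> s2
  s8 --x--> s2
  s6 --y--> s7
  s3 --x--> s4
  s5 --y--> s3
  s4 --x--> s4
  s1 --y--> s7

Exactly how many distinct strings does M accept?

6

The useful subgraph on states {s1, s2, s3, s7} is acyclic, so L(M) is finite; the longest accepting path visits 4 useful states, giving maximum string length 3.
Counting accepting paths from s1 by length: 1 of length 0, 1 of length 1, 3 of length 2, 1 of length 3. Total 6.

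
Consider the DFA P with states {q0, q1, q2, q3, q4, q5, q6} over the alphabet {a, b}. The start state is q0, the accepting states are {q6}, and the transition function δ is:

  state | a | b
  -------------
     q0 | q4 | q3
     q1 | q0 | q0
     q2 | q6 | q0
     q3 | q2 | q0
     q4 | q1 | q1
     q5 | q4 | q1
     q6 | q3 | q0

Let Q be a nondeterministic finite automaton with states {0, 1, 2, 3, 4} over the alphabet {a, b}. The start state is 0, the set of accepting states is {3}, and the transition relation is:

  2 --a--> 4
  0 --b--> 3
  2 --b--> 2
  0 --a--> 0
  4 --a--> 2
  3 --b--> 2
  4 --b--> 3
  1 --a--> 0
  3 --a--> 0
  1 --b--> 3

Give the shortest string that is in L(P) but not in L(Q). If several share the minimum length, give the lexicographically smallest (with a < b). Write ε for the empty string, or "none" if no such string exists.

baa

The string baa is accepted by P but not by Q.
No shorter string lies in the difference, and baa is the lexicographically first length-3 string in L(P) \ L(Q).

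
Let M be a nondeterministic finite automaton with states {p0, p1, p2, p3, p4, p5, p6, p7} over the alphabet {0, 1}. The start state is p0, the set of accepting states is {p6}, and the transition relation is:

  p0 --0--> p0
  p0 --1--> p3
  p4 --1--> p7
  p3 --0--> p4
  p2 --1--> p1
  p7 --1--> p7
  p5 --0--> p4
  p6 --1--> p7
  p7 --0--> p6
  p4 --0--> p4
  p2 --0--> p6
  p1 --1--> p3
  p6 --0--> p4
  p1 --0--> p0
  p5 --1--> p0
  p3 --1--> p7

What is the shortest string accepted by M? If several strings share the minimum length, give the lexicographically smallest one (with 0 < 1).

110

A breadth-first search from p0 reaches an accepting state first via the path p0 → p3 → p7 → p6 on input 110.
No string of length < 3 is accepted (BFS exhausts all shorter strings without reaching an accepting state), and 110 is the lexicographically least accepting string of length 3.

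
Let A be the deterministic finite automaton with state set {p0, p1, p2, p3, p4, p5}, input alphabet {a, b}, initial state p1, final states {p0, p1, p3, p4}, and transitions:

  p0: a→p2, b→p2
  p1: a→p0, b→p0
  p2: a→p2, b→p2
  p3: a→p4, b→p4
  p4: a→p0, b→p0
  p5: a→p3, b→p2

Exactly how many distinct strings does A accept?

The useful subgraph on states {p0, p1} is acyclic, so L(A) is finite; the longest accepting path visits 2 useful states, giving maximum string length 1.
Counting accepting paths from p1 by length: 1 of length 0, 2 of length 1. Total 3.

3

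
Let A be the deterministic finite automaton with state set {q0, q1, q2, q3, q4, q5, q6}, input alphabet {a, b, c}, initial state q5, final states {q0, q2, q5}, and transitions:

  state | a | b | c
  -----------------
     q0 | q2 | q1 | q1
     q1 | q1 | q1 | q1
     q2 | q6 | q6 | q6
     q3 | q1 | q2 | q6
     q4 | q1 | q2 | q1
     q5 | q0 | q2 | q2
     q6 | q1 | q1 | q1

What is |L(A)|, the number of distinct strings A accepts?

The useful subgraph on states {q0, q2, q5} is acyclic, so L(A) is finite; the longest accepting path visits 3 useful states, giving maximum string length 2.
Counting accepting paths from q5 by length: 1 of length 0, 3 of length 1, 1 of length 2. Total 5.

5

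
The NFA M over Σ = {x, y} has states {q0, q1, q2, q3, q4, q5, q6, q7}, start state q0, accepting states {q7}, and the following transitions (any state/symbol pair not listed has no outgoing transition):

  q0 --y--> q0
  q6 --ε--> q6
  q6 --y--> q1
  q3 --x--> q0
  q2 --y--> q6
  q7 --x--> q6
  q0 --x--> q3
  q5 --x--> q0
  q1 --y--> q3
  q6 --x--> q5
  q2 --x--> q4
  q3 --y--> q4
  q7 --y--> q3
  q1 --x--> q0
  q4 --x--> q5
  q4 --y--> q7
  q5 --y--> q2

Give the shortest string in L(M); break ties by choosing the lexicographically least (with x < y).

xyy

A breadth-first search from q0 reaches an accepting state first via the path q0 → q3 → q4 → q7 on input xyy.
No string of length < 3 is accepted (BFS exhausts all shorter strings without reaching an accepting state), and xyy is the lexicographically least accepting string of length 3.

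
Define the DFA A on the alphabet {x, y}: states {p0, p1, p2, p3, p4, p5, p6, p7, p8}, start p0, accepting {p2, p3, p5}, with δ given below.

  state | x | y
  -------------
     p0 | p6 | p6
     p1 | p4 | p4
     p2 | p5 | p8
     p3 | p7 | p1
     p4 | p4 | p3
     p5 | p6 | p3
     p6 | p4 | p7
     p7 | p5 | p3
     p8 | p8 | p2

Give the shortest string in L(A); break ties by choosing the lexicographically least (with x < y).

A breadth-first search from p0 reaches an accepting state first via the path p0 → p6 → p4 → p3 on input xxy.
No string of length < 3 is accepted (BFS exhausts all shorter strings without reaching an accepting state), and xxy is the lexicographically least accepting string of length 3.

xxy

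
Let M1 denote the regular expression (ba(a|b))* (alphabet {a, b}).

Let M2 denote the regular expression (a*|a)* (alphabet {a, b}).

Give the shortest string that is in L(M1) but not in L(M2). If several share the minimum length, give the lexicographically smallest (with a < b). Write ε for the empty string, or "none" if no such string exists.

baa

The string baa is accepted by M1 but not by M2.
No shorter string lies in the difference, and baa is the lexicographically first length-3 string in L(M1) \ L(M2).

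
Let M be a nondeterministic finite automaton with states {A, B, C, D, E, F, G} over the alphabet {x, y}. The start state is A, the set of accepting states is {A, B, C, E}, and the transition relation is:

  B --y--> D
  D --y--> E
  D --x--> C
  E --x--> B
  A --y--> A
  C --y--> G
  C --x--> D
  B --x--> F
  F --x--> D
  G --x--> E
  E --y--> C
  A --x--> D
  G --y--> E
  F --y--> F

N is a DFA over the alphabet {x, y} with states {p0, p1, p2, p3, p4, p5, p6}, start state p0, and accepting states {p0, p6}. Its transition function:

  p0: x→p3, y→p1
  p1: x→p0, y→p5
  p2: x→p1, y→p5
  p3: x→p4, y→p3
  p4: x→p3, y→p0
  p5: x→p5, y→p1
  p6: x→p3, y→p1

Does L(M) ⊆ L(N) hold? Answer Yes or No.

The string y is in L(M) but not in L(N).
So L(M) ⊄ L(N).

No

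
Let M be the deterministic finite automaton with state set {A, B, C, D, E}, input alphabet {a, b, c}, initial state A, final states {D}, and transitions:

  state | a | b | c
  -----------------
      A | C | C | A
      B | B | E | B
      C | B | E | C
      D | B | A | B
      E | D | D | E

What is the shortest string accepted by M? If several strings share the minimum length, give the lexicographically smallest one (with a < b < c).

aba

A breadth-first search from A reaches an accepting state first via the path A → C → E → D on input aba.
No string of length < 3 is accepted (BFS exhausts all shorter strings without reaching an accepting state), and aba is the lexicographically least accepting string of length 3.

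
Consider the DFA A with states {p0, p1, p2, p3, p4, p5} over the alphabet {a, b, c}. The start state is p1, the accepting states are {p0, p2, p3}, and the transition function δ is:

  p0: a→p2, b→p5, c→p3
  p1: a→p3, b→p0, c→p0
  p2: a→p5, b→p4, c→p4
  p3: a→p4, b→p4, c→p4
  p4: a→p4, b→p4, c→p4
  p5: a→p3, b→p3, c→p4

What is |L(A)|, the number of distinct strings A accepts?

The useful subgraph on states {p0, p1, p2, p3, p5} is acyclic, so L(A) is finite; the longest accepting path visits 5 useful states, giving maximum string length 4.
Counting accepting paths from p1 by length: 3 of length 1, 4 of length 2, 4 of length 3, 4 of length 4. Total 15.

15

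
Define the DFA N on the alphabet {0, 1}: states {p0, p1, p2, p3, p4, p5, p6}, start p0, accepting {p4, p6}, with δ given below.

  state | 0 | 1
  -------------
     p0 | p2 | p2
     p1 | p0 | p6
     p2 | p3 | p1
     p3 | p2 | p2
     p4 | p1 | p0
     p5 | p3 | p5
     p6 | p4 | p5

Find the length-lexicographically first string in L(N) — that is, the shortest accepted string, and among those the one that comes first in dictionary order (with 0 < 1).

A breadth-first search from p0 reaches an accepting state first via the path p0 → p2 → p1 → p6 on input 011.
No string of length < 3 is accepted (BFS exhausts all shorter strings without reaching an accepting state), and 011 is the lexicographically least accepting string of length 3.

011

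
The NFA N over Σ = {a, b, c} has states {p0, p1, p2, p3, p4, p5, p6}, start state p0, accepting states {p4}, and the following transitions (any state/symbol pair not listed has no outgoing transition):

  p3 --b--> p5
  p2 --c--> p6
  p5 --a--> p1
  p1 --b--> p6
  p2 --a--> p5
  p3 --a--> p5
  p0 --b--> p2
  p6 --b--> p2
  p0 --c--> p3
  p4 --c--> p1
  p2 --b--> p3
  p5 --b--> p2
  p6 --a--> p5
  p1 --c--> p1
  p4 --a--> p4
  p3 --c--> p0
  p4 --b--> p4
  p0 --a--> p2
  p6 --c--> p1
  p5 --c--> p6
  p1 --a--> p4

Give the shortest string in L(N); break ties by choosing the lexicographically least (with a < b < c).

aaaa

A breadth-first search from p0 reaches an accepting state first via the path p0 → p2 → p5 → p1 → p4 on input aaaa.
No string of length < 4 is accepted (BFS exhausts all shorter strings without reaching an accepting state), and aaaa is the lexicographically least accepting string of length 4.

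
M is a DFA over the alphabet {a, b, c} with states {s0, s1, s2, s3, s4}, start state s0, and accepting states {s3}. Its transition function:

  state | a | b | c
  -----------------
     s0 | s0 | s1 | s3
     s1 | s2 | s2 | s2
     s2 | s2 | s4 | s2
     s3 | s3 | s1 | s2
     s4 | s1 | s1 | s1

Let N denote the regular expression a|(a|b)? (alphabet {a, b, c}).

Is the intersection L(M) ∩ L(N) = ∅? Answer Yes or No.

Converting the expression N to a DFA (subset construction, then merging equivalent states) gives the minimal DFA with states {n0, n1, n2}, start state n0, accepting states {n0, n1} and transitions n0: a→n1, b→n1, c→n2; n1: a→n2, b→n2, c→n2; n2: a→n2, b→n2, c→n2.
Exploring the product automaton M × N from the start pair (s0, n0), following both machines on each input symbol, reaches 8 state pairs: (s0, n0), (s0, n1), (s1, n1), (s3, n2), (s0, n2), (s1, n2), (s2, n2), (s4, n2).
M accepts in {s3} and N accepts in {n0, n1}; no reachable pair has both components accepting, so no string drives both machines to acceptance simultaneously and L(M) ∩ L(N) = ∅.
So no string is accepted by both, and the intersection is empty.

Yes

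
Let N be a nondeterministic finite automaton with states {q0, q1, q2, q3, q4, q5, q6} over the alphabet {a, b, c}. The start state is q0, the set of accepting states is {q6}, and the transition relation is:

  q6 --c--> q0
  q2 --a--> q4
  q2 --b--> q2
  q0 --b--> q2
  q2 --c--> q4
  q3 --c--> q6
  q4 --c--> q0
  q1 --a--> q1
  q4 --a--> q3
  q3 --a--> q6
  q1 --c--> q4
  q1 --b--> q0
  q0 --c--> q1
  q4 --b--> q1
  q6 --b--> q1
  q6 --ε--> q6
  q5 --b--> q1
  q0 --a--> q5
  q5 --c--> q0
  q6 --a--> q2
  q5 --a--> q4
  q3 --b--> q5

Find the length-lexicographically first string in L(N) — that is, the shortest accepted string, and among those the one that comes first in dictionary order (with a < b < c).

A breadth-first search from q0 reaches an accepting state first via the path q0 → q5 → q4 → q3 → q6 on input aaaa.
No string of length < 4 is accepted (BFS exhausts all shorter strings without reaching an accepting state), and aaaa is the lexicographically least accepting string of length 4.

aaaa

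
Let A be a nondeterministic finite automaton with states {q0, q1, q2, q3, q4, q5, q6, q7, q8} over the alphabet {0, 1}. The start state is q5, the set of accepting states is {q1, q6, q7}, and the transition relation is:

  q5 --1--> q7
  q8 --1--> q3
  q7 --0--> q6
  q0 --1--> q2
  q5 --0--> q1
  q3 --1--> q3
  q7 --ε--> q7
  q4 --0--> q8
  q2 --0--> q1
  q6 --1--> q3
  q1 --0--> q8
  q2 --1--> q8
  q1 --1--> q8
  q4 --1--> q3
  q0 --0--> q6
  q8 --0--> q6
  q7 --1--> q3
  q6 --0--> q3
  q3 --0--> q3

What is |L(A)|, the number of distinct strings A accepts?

5

The useful subgraph on states {q1, q5, q6, q7, q8} is acyclic, so L(A) is finite; the longest accepting path visits 4 useful states, giving maximum string length 3.
Counting accepting paths from q5 by length: 2 of length 1, 1 of length 2, 2 of length 3. Total 5.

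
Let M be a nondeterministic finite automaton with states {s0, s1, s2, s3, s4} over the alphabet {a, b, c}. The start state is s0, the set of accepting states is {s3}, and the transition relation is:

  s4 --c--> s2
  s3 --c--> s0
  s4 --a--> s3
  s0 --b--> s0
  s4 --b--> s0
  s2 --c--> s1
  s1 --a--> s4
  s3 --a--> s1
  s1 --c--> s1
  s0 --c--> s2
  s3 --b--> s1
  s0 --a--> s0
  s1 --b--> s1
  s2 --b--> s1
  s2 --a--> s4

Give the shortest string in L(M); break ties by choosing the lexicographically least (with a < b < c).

caa

A breadth-first search from s0 reaches an accepting state first via the path s0 → s2 → s4 → s3 on input caa.
No string of length < 3 is accepted (BFS exhausts all shorter strings without reaching an accepting state), and caa is the lexicographically least accepting string of length 3.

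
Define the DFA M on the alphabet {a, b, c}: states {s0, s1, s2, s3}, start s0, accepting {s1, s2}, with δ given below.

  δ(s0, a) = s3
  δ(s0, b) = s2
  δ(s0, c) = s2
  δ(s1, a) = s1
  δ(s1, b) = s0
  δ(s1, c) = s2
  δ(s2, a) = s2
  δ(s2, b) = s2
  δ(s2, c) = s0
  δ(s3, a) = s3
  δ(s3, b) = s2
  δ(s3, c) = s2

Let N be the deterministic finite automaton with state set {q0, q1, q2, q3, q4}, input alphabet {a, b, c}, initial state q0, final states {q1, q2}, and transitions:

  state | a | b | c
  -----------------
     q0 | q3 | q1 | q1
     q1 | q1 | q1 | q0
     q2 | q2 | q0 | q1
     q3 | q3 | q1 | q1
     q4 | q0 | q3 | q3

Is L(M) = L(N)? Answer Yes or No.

Exploring the product automaton M × N from the start pair (s0, q0), following both machines on each input symbol, reaches 3 state pairs: (s0, q0), (s3, q3), (s2, q1).
M accepts in {s1, s2} and N accepts in {q1, q2}. In every reachable pair the two components are either both accepting — (s2, q1) — or both non-accepting, so no string is accepted by exactly one of the machines: L(M) \ L(N) and L(N) \ L(M) are both empty.
Hence every string is accepted by M iff it is accepted by N, and the two languages coincide.

Yes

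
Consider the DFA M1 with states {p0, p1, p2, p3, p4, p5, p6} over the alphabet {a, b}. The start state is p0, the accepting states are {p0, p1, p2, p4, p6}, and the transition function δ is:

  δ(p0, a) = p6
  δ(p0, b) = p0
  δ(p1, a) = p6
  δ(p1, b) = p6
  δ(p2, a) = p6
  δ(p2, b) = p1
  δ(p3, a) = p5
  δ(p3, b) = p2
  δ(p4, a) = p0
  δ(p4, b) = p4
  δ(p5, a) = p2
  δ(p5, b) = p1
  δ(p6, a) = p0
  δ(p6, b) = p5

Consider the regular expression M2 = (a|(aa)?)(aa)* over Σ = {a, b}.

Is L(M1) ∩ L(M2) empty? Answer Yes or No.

The empty string ε is accepted by both M1 and M2.
Hence L(M1) ∩ L(M2) ≠ ∅.

No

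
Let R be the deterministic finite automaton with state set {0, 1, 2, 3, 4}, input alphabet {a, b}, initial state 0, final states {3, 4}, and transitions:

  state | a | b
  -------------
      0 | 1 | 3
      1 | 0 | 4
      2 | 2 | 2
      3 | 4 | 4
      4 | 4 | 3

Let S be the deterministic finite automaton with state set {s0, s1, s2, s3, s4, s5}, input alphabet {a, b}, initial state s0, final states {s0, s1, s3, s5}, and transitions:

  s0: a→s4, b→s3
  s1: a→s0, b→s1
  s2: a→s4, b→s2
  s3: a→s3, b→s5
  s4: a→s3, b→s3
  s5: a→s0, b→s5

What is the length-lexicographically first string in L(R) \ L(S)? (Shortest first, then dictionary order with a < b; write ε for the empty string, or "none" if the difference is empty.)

The string bbaa is accepted by R but not by S.
No shorter string lies in the difference, and bbaa is the lexicographically first length-4 string in L(R) \ L(S).

bbaa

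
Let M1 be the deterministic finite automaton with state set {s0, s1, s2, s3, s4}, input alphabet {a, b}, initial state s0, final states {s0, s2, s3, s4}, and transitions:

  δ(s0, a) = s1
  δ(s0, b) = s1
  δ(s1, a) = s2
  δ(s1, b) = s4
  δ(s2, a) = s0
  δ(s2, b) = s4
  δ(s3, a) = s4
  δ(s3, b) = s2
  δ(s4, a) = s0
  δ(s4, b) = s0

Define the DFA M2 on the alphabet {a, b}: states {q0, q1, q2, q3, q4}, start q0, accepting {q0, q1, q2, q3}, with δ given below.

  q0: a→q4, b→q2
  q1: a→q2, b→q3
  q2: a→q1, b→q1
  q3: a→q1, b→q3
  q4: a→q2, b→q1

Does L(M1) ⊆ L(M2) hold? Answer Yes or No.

Exploring the product automaton M1 × M2 from the start pair (s0, q0), following both machines on each input symbol, reaches 12 state pairs: (s0, q0), (s1, q4), (s1, q2), (s2, q2), (s4, q1), (s2, q1), (s0, q1), (s0, q2), (s0, q3), (s4, q3), (s1, q3), (s1, q1).
M1 accepts in {s0, s2, s3, s4} and M2 accepts in {q0, q1, q2, q3}. The reachable pairs whose M1-component is accepting are (s0, q0), (s2, q2), (s4, q1), (s2, q1), (s0, q1), (s0, q2), (s0, q3), (s4, q3); in each of them the M2-component is accepting too, so the product for L(M1) \ L(M2) (M1-component accepting, M2-component rejecting) has no reachable accepting pair and the difference is empty.
Hence every string in L(M1) is also in L(M2).

Yes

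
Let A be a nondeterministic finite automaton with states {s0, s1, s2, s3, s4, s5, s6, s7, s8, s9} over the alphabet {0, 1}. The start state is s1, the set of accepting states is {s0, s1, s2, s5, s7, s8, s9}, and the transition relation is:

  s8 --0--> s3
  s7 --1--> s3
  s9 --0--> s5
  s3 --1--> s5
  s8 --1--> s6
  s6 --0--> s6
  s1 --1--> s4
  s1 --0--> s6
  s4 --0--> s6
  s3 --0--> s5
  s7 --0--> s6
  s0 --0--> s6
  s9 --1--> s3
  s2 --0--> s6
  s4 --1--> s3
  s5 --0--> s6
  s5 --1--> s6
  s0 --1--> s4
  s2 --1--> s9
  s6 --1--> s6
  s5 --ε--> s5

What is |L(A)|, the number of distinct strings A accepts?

3

The useful subgraph on states {s1, s3, s4, s5} is acyclic, so L(A) is finite; the longest accepting path visits 4 useful states, giving maximum string length 3.
Counting accepting paths from s1 by length: 1 of length 0, 2 of length 3. Total 3.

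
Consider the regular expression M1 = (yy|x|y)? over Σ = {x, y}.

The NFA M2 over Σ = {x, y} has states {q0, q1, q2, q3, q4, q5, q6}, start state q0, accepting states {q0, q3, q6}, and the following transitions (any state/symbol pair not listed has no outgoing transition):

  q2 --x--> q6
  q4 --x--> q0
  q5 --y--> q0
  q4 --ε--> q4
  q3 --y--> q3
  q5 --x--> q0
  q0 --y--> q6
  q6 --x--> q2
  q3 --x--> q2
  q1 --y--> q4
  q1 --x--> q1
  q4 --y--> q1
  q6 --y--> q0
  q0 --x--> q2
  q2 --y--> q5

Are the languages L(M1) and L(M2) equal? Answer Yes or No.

No

The string x is accepted by M1 but rejected by M2.
So L(M1) ≠ L(M2).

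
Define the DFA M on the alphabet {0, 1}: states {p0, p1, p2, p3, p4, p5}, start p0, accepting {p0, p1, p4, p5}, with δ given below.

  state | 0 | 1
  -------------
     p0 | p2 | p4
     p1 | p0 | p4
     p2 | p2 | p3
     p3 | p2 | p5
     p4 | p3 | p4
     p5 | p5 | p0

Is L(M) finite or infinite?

infinite

State p2 is reachable from the start and can reach an accepting state, and it lies on the cycle p2 → p2.
Traversing that cycle any number of times yields accepted strings of unbounded length, so the language is infinite.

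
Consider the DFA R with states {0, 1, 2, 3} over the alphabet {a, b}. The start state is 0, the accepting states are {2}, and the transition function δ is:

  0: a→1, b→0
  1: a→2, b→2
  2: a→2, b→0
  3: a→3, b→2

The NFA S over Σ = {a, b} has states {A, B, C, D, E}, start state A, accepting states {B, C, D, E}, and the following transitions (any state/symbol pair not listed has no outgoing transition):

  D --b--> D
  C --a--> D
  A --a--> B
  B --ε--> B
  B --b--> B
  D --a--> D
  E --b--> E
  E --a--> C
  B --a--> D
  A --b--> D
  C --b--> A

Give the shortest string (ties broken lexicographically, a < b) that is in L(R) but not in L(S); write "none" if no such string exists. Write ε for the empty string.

Exploring the product automaton R × S from the start pair (0, A), following both machines on each input symbol, reaches 7 state pairs: (0, A), (1, B), (0, D), (2, D), (2, B), (1, D), (0, B).
R accepts in {2} and S accepts in {B, C, D, E}. The reachable pairs whose R-component is accepting are (2, D), (2, B); in each of them the S-component is accepting too, so the product for L(R) \ L(S) (R-component accepting, S-component rejecting) has no reachable accepting pair and the difference is empty.
So every string accepted by R is also accepted by S: L(R) \ L(S) = ∅ and there is no such string.

none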